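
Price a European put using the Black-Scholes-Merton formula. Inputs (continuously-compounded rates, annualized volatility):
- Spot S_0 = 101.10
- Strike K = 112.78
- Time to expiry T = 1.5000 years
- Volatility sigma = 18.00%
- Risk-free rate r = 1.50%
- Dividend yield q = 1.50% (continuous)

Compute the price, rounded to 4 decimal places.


d1 = (ln(S/K) + (r - q + 0.5*sigma^2) * T) / (sigma * sqrt(T)) = -0.38569889
d2 = d1 - sigma * sqrt(T) = -0.60615297
exp(-rT) = 0.97775124; exp(-qT) = 0.97775124
P = K * exp(-rT) * N(-d2) - S_0 * exp(-qT) * N(-d1)
N(-d1) = 0.65014016; N(-d2) = 0.72779341
P = 112.7800 * 0.97775124 * 0.72779341 - 101.1000 * 0.97775124 * 0.65014016 = 15.9876

Answer: Price = 15.9876


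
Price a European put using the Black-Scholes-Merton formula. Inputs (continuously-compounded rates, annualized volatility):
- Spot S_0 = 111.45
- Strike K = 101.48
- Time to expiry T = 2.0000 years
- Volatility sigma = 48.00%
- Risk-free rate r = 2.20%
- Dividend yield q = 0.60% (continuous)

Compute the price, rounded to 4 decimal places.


d1 = (ln(S/K) + (r - q + 0.5*sigma^2) * T) / (sigma * sqrt(T)) = 0.52460595
d2 = d1 - sigma * sqrt(T) = -0.15421656
exp(-rT) = 0.95695396; exp(-qT) = 0.98807171
P = K * exp(-rT) * N(-d2) - S_0 * exp(-qT) * N(-d1)
N(-d1) = 0.29992858; N(-d2) = 0.56128051
P = 101.4800 * 0.95695396 * 0.56128051 - 111.4500 * 0.98807171 * 0.29992858 = 21.4786

Answer: Price = 21.4786


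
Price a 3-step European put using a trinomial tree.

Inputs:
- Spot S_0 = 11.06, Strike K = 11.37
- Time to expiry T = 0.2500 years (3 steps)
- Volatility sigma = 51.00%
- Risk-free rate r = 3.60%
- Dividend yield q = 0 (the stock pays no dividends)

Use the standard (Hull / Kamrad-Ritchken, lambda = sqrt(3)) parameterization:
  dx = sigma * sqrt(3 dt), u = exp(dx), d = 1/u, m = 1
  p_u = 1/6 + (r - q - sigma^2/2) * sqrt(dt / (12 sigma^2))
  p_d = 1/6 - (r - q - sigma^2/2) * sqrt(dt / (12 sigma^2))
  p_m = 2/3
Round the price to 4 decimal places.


dt = T/N = 0.083333; dx = sigma*sqrt(3*dt) = 0.255000
u = exp(dx) = 1.290462; d = 1/u = 0.774916
p_u = 0.151299, p_m = 0.666667, p_d = 0.182034
Discount per step: exp(-r*dt) = 0.997004
Stock lattice S(k, j) with j the centered position index:
  k=0: S(0,+0) = 11.0600
  k=1: S(1,-1) = 8.5706; S(1,+0) = 11.0600; S(1,+1) = 14.2725
  k=2: S(2,-2) = 6.6415; S(2,-1) = 8.5706; S(2,+0) = 11.0600; S(2,+1) = 14.2725; S(2,+2) = 18.4181
  k=3: S(3,-3) = 5.1466; S(3,-2) = 6.6415; S(3,-1) = 8.5706; S(3,+0) = 11.0600; S(3,+1) = 14.2725; S(3,+2) = 18.4181; S(3,+3) = 23.7679
Terminal payoffs V(N, j) = max(K - S_T, 0):
  V(3,-3) = 6.223407; V(3,-2) = 4.728519; V(3,-1) = 2.799424; V(3,+0) = 0.310000; V(3,+1) = 0.000000; V(3,+2) = 0.000000; V(3,+3) = 0.000000
Backward induction: V(k, j) = exp(-r*dt) * [p_u * V(k+1, j+1) + p_m * V(k+1, j) + p_d * V(k+1, j-1)]
  V(2,-2) = exp(-r*dt) * [p_u*2.799424 + p_m*4.728519 + p_d*6.223407] = 4.694664
  V(2,-1) = exp(-r*dt) * [p_u*0.310000 + p_m*2.799424 + p_d*4.728519] = 2.765628
  V(2,+0) = exp(-r*dt) * [p_u*0.000000 + p_m*0.310000 + p_d*2.799424] = 0.714112
  V(2,+1) = exp(-r*dt) * [p_u*0.000000 + p_m*0.000000 + p_d*0.310000] = 0.056262
  V(2,+2) = exp(-r*dt) * [p_u*0.000000 + p_m*0.000000 + p_d*0.000000] = 0.000000
  V(1,-1) = exp(-r*dt) * [p_u*0.714112 + p_m*2.765628 + p_d*4.694664] = 2.797980
  V(1,+0) = exp(-r*dt) * [p_u*0.056262 + p_m*0.714112 + p_d*2.765628] = 0.985067
  V(1,+1) = exp(-r*dt) * [p_u*0.000000 + p_m*0.056262 + p_d*0.714112] = 0.166999
  V(0,+0) = exp(-r*dt) * [p_u*0.166999 + p_m*0.985067 + p_d*2.797980] = 1.187738

Answer: Price = V(0,0) = 1.1877


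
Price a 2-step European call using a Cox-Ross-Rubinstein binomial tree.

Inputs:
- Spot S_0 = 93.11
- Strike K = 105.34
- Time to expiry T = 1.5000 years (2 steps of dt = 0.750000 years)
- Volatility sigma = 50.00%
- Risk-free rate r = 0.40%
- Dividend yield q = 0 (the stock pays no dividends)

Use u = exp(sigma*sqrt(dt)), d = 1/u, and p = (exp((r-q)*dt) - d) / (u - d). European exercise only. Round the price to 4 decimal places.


dt = T/N = 0.750000
u = exp(sigma*sqrt(dt)) = 1.541896; d = 1/u = 0.648552
p = (exp((r-q)*dt) - d) / (u - d) = 0.396770
Discount per step: exp(-r*dt) = 0.997004
Stock lattice S(k, i) with i counting down-moves:
  k=0: S(0,0) = 93.1100
  k=1: S(1,0) = 143.5659; S(1,1) = 60.3867
  k=2: S(2,0) = 221.3637; S(2,1) = 93.1100; S(2,2) = 39.1639
Terminal payoffs V(N, i) = max(S_T - K, 0):
  V(2,0) = 116.023687; V(2,1) = 0.000000; V(2,2) = 0.000000
Backward induction: V(k, i) = exp(-r*dt) * [p * V(k+1, i) + (1-p) * V(k+1, i+1)].
  V(1,0) = exp(-r*dt) * [p*116.023687 + (1-p)*0.000000] = 45.896864
  V(1,1) = exp(-r*dt) * [p*0.000000 + (1-p)*0.000000] = 0.000000
  V(0,0) = exp(-r*dt) * [p*45.896864 + (1-p)*0.000000] = 18.155966

Answer: Price = V(0,0) = 18.1560


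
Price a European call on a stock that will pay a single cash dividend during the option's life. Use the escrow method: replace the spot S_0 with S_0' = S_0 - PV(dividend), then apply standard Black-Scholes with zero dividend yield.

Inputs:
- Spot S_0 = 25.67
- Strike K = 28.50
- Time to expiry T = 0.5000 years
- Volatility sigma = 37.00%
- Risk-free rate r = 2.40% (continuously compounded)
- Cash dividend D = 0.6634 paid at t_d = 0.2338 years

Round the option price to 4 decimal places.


PV(D) = D * exp(-r * t_d) = 0.6634 * 0.99440451 = 0.65968795
S_0' = S_0 - PV(D) = 25.6700 - 0.65968795 = 25.01031205
d1 = (ln(S_0'/K) + (r + sigma^2/2)*T) / (sigma*sqrt(T)) = -0.32255867
d2 = d1 - sigma*sqrt(T) = -0.58418818
exp(-rT) = 0.98807171
N(d1) = 0.37351475; N(d2) = 0.27954686
C = S_0' * N(d1) - K * exp(-rT) * N(d2) = 25.01031205 * 0.37351475 - 28.5000 * 0.98807171 * 0.27954686 = 1.4697

Answer: Price = 1.4697


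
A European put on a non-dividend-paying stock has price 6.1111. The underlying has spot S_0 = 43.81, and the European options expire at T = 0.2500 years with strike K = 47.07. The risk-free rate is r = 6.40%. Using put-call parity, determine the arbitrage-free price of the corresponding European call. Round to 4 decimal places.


Put-call parity: C - P = S_0 * exp(-qT) - K * exp(-rT).
S_0 * exp(-qT) = 43.8100 * 1.00000000 = 43.81000000
K * exp(-rT) = 47.0700 * 0.98412732 = 46.32287296
C = P + S*exp(-qT) - K*exp(-rT)
C = 6.1111 + 43.81000000 - 46.32287296 = 3.5982

Answer: Call price = 3.5982


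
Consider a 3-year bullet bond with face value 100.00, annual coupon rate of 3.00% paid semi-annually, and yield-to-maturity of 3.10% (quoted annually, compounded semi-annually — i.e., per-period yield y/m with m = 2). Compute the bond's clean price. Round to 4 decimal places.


Answer: Price = 99.7156

Derivation:
Coupon per period c = face * coupon_rate / m = 1.500000
Periods per year m = 2; per-period yield y/m = 0.015500
Number of cashflows N = 6
Cashflows (t years, CF_t, discount factor 1/(1+y/m)^(m*t), PV):
  t = 0.5000: CF_t = 1.500000, DF = 0.984737, PV = 1.477105
  t = 1.0000: CF_t = 1.500000, DF = 0.969706, PV = 1.454559
  t = 1.5000: CF_t = 1.500000, DF = 0.954905, PV = 1.432358
  t = 2.0000: CF_t = 1.500000, DF = 0.940330, PV = 1.410495
  t = 2.5000: CF_t = 1.500000, DF = 0.925977, PV = 1.388966
  t = 3.0000: CF_t = 101.500000, DF = 0.911844, PV = 92.552142
Price P = sum_t PV_t = 99.715625


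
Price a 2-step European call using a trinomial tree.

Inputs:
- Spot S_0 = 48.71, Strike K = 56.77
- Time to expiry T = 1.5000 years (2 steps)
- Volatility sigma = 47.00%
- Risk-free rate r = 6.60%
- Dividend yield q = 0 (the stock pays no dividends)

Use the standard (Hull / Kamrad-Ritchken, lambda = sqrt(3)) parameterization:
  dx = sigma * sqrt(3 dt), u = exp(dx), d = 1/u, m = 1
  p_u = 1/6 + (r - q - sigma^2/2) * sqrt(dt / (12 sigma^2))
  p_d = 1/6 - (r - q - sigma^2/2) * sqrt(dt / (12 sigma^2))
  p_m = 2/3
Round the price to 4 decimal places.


Answer: Price = V(0,0) = 9.8665

Derivation:
dt = T/N = 0.750000; dx = sigma*sqrt(3*dt) = 0.705000
u = exp(dx) = 2.023847; d = 1/u = 0.494109
p_u = 0.143023, p_m = 0.666667, p_d = 0.190310
Discount per step: exp(-r*dt) = 0.951705
Stock lattice S(k, j) with j the centered position index:
  k=0: S(0,+0) = 48.7100
  k=1: S(1,-1) = 24.0680; S(1,+0) = 48.7100; S(1,+1) = 98.5816
  k=2: S(2,-2) = 11.8922; S(2,-1) = 24.0680; S(2,+0) = 48.7100; S(2,+1) = 98.5816; S(2,+2) = 199.5140
Terminal payoffs V(N, j) = max(S_T - K, 0):
  V(2,-2) = 0.000000; V(2,-1) = 0.000000; V(2,+0) = 0.000000; V(2,+1) = 41.811572; V(2,+2) = 142.743988
Backward induction: V(k, j) = exp(-r*dt) * [p_u * V(k+1, j+1) + p_m * V(k+1, j) + p_d * V(k+1, j-1)]
  V(1,-1) = exp(-r*dt) * [p_u*0.000000 + p_m*0.000000 + p_d*0.000000] = 0.000000
  V(1,+0) = exp(-r*dt) * [p_u*41.811572 + p_m*0.000000 + p_d*0.000000] = 5.691214
  V(1,+1) = exp(-r*dt) * [p_u*142.743988 + p_m*41.811572 + p_d*0.000000] = 45.957901
  V(0,+0) = exp(-r*dt) * [p_u*45.957901 + p_m*5.691214 + p_d*0.000000] = 9.866501


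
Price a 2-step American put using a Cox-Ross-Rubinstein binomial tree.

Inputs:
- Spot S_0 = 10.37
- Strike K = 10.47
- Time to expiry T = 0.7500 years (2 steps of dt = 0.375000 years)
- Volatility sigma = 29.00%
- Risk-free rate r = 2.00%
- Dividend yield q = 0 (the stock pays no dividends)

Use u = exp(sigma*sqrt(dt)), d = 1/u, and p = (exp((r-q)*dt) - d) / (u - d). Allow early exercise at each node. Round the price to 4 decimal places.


dt = T/N = 0.375000
u = exp(sigma*sqrt(dt)) = 1.194333; d = 1/u = 0.837287
p = (exp((r-q)*dt) - d) / (u - d) = 0.476804
Discount per step: exp(-r*dt) = 0.992528
Stock lattice S(k, i) with i counting down-moves:
  k=0: S(0,0) = 10.3700
  k=1: S(1,0) = 12.3852; S(1,1) = 8.6827
  k=2: S(2,0) = 14.7921; S(2,1) = 10.3700; S(2,2) = 7.2699
Terminal payoffs V(N, i) = max(K - S_T, 0):
  V(2,0) = 0.000000; V(2,1) = 0.100000; V(2,2) = 3.200111
Backward induction: V(k, i) = exp(-r*dt) * [p * V(k+1, i) + (1-p) * V(k+1, i+1)]; then take max(V_cont, immediate exercise) for American.
  V(1,0) = exp(-r*dt) * [p*0.000000 + (1-p)*0.100000] = 0.051929; exercise = 0.000000; V(1,0) = max -> 0.051929
  V(1,1) = exp(-r*dt) * [p*0.100000 + (1-p)*3.200111] = 1.709099; exercise = 1.787331; V(1,1) = max -> 1.787331
  V(0,0) = exp(-r*dt) * [p*0.051929 + (1-p)*1.787331] = 0.952712; exercise = 0.100000; V(0,0) = max -> 0.952712

Answer: Price = V(0,0) = 0.9527


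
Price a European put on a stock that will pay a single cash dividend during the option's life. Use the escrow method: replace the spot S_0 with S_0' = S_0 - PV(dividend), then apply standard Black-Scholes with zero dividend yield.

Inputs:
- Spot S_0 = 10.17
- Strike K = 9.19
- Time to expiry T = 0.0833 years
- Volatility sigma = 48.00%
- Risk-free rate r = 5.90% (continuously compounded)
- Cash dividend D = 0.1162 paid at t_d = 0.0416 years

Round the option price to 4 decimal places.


Answer: Price = 0.1947

Derivation:
PV(D) = D * exp(-r * t_d) = 0.1162 * 0.99754861 = 0.11591515
S_0' = S_0 - PV(D) = 10.1700 - 0.11591515 = 10.05408485
d1 = (ln(S_0'/K) + (r + sigma^2/2)*T) / (sigma*sqrt(T)) = 0.75340464
d2 = d1 - sigma*sqrt(T) = 0.61486829
exp(-rT) = 0.99509736
N(-d1) = 0.22560340; N(-d2) = 0.26932085
P = K * exp(-rT) * N(-d2) - S_0' * N(-d1) = 9.1900 * 0.99509736 * 0.26932085 - 10.05408485 * 0.22560340 = 0.1947


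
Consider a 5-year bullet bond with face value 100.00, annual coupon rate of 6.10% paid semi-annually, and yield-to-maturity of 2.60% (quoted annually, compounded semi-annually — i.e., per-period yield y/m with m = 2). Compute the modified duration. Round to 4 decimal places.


Answer: Modified duration = 4.3801

Derivation:
Coupon per period c = face * coupon_rate / m = 3.050000
Periods per year m = 2; per-period yield y/m = 0.013000
Number of cashflows N = 10
Cashflows (t years, CF_t, discount factor 1/(1+y/m)^(m*t), PV):
  t = 0.5000: CF_t = 3.050000, DF = 0.987167, PV = 3.010859
  t = 1.0000: CF_t = 3.050000, DF = 0.974498, PV = 2.972220
  t = 1.5000: CF_t = 3.050000, DF = 0.961992, PV = 2.934077
  t = 2.0000: CF_t = 3.050000, DF = 0.949647, PV = 2.896423
  t = 2.5000: CF_t = 3.050000, DF = 0.937460, PV = 2.859253
  t = 3.0000: CF_t = 3.050000, DF = 0.925429, PV = 2.822560
  t = 3.5000: CF_t = 3.050000, DF = 0.913553, PV = 2.786338
  t = 4.0000: CF_t = 3.050000, DF = 0.901829, PV = 2.750580
  t = 4.5000: CF_t = 3.050000, DF = 0.890256, PV = 2.715281
  t = 5.0000: CF_t = 103.050000, DF = 0.878831, PV = 90.563572
Price P = sum_t PV_t = 116.311163
First compute Macaulay numerator sum_t t * PV_t:
  t * PV_t at t = 0.5000: 1.505429
  t * PV_t at t = 1.0000: 2.972220
  t * PV_t at t = 1.5000: 4.401115
  t * PV_t at t = 2.0000: 5.792847
  t * PV_t at t = 2.5000: 7.148133
  t * PV_t at t = 3.0000: 8.467680
  t * PV_t at t = 3.5000: 9.752181
  t * PV_t at t = 4.0000: 11.002320
  t * PV_t at t = 4.5000: 12.218766
  t * PV_t at t = 5.0000: 452.817859
Macaulay duration D = 516.078550 / 116.311163 = 4.437051
Modified duration = D / (1 + y/m) = 4.437051 / (1 + 0.013000) = 4.380109


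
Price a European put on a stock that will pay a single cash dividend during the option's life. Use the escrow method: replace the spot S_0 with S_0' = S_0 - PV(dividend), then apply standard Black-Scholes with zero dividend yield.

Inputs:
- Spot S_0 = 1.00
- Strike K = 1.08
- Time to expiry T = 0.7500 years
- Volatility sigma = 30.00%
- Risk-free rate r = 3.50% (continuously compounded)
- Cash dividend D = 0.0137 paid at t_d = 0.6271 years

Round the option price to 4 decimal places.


PV(D) = D * exp(-r * t_d) = 0.0137 * 0.97829062 = 0.01340258
S_0' = S_0 - PV(D) = 1.0000 - 0.01340258 = 0.98659742
d1 = (ln(S_0'/K) + (r + sigma^2/2)*T) / (sigma*sqrt(T)) = -0.11721845
d2 = d1 - sigma*sqrt(T) = -0.37702608
exp(-rT) = 0.97409154
N(-d1) = 0.54665653; N(-d2) = 0.64692289
P = K * exp(-rT) * N(-d2) - S_0' * N(-d1) = 1.0800 * 0.97409154 * 0.64692289 - 0.98659742 * 0.54665653 = 0.1412

Answer: Price = 0.1412


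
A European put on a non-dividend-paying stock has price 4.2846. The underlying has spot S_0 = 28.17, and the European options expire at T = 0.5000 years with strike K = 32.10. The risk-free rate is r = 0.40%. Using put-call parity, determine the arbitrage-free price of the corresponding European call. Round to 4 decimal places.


Put-call parity: C - P = S_0 * exp(-qT) - K * exp(-rT).
S_0 * exp(-qT) = 28.1700 * 1.00000000 = 28.17000000
K * exp(-rT) = 32.1000 * 0.99800200 = 32.03586416
C = P + S*exp(-qT) - K*exp(-rT)
C = 4.2846 + 28.17000000 - 32.03586416 = 0.4187

Answer: Call price = 0.4187


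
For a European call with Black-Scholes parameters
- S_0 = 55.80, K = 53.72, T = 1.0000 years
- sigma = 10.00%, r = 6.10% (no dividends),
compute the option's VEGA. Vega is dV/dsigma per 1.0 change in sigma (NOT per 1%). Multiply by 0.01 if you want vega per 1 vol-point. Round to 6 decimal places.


d1 = 1.0398849773; d2 = 0.9398849773
phi(d1) = 0.2323247931; exp(-qT) = 1.0000000000; exp(-rT) = 0.9408232398
Vega = S * exp(-qT) * phi(d1) * sqrt(T) = 55.8000 * 1.0000000000 * 0.2323247931 * 1.0000000000 = 12.963723

Answer: Vega = 12.963723


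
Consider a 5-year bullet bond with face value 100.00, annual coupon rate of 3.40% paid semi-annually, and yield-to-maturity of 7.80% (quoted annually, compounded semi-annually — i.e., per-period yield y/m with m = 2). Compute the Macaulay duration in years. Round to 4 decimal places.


Coupon per period c = face * coupon_rate / m = 1.700000
Periods per year m = 2; per-period yield y/m = 0.039000
Number of cashflows N = 10
Cashflows (t years, CF_t, discount factor 1/(1+y/m)^(m*t), PV):
  t = 0.5000: CF_t = 1.700000, DF = 0.962464, PV = 1.636189
  t = 1.0000: CF_t = 1.700000, DF = 0.926337, PV = 1.574773
  t = 1.5000: CF_t = 1.700000, DF = 0.891566, PV = 1.515662
  t = 2.0000: CF_t = 1.700000, DF = 0.858100, PV = 1.458770
  t = 2.5000: CF_t = 1.700000, DF = 0.825890, PV = 1.404013
  t = 3.0000: CF_t = 1.700000, DF = 0.794889, PV = 1.351312
  t = 3.5000: CF_t = 1.700000, DF = 0.765052, PV = 1.300589
  t = 4.0000: CF_t = 1.700000, DF = 0.736335, PV = 1.251770
  t = 4.5000: CF_t = 1.700000, DF = 0.708696, PV = 1.204783
  t = 5.0000: CF_t = 101.700000, DF = 0.682094, PV = 69.369007
Price P = sum_t PV_t = 82.066867
Macaulay numerator sum_t t * PV_t:
  t * PV_t at t = 0.5000: 0.818094
  t * PV_t at t = 1.0000: 1.574773
  t * PV_t at t = 1.5000: 2.273493
  t * PV_t at t = 2.0000: 2.917539
  t * PV_t at t = 2.5000: 3.510033
  t * PV_t at t = 3.0000: 4.053936
  t * PV_t at t = 3.5000: 4.552062
  t * PV_t at t = 4.0000: 5.007080
  t * PV_t at t = 4.5000: 5.421526
  t * PV_t at t = 5.0000: 346.845035
Macaulay duration D = (sum_t t * PV_t) / P = 376.973570 / 82.066867 = 4.593493

Answer: Macaulay duration = 4.5935 years


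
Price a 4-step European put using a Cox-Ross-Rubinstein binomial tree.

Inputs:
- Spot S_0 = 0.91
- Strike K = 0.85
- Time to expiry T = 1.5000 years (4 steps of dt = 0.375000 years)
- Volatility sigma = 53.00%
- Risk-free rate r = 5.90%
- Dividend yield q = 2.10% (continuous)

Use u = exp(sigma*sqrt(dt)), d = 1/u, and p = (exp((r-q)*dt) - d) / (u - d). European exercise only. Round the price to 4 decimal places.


dt = T/N = 0.375000
u = exp(sigma*sqrt(dt)) = 1.383418; d = 1/u = 0.722847
p = (exp((r-q)*dt) - d) / (u - d) = 0.441292
Discount per step: exp(-r*dt) = 0.978118
Stock lattice S(k, i) with i counting down-moves:
  k=0: S(0,0) = 0.9100
  k=1: S(1,0) = 1.2589; S(1,1) = 0.6578
  k=2: S(2,0) = 1.7416; S(2,1) = 0.9100; S(2,2) = 0.4755
  k=3: S(3,0) = 2.4094; S(3,1) = 1.2589; S(3,2) = 0.6578; S(3,3) = 0.3437
  k=4: S(4,0) = 3.3332; S(4,1) = 1.7416; S(4,2) = 0.9100; S(4,3) = 0.4755; S(4,4) = 0.2484
Terminal payoffs V(N, i) = max(K - S_T, 0):
  V(4,0) = 0.000000; V(4,1) = 0.000000; V(4,2) = 0.000000; V(4,3) = 0.374518; V(4,4) = 0.601557
Backward induction: V(k, i) = exp(-r*dt) * [p * V(k+1, i) + (1-p) * V(k+1, i+1)].
  V(3,0) = exp(-r*dt) * [p*0.000000 + (1-p)*0.000000] = 0.000000
  V(3,1) = exp(-r*dt) * [p*0.000000 + (1-p)*0.000000] = 0.000000
  V(3,2) = exp(-r*dt) * [p*0.000000 + (1-p)*0.374518] = 0.204667
  V(3,3) = exp(-r*dt) * [p*0.374518 + (1-p)*0.601557] = 0.490395
  V(2,0) = exp(-r*dt) * [p*0.000000 + (1-p)*0.000000] = 0.000000
  V(2,1) = exp(-r*dt) * [p*0.000000 + (1-p)*0.204667] = 0.111847
  V(2,2) = exp(-r*dt) * [p*0.204667 + (1-p)*0.490395] = 0.356334
  V(1,0) = exp(-r*dt) * [p*0.000000 + (1-p)*0.111847] = 0.061122
  V(1,1) = exp(-r*dt) * [p*0.111847 + (1-p)*0.356334] = 0.243007
  V(0,0) = exp(-r*dt) * [p*0.061122 + (1-p)*0.243007] = 0.159182

Answer: Price = V(0,0) = 0.1592


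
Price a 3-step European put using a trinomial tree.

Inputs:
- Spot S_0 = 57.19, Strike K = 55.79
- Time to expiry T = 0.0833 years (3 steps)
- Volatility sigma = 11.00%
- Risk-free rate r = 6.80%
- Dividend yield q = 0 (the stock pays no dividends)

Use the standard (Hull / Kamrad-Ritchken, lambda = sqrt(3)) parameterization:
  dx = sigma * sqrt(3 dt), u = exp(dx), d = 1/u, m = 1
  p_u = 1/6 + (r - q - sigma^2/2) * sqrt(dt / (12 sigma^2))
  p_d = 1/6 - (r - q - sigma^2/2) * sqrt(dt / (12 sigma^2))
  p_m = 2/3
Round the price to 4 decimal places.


Answer: Price = V(0,0) = 0.1683

Derivation:
dt = T/N = 0.027767; dx = sigma*sqrt(3*dt) = 0.031748
u = exp(dx) = 1.032257; d = 1/u = 0.968751
p_u = 0.193757, p_m = 0.666667, p_d = 0.139576
Discount per step: exp(-r*dt) = 0.998114
Stock lattice S(k, j) with j the centered position index:
  k=0: S(0,+0) = 57.1900
  k=1: S(1,-1) = 55.4029; S(1,+0) = 57.1900; S(1,+1) = 59.0348
  k=2: S(2,-2) = 53.6716; S(2,-1) = 55.4029; S(2,+0) = 57.1900; S(2,+1) = 59.0348; S(2,+2) = 60.9391
  k=3: S(3,-3) = 51.9944; S(3,-2) = 53.6716; S(3,-1) = 55.4029; S(3,+0) = 57.1900; S(3,+1) = 59.0348; S(3,+2) = 60.9391; S(3,+3) = 62.9048
Terminal payoffs V(N, j) = max(K - S_T, 0):
  V(3,-3) = 3.795637; V(3,-2) = 2.118441; V(3,-1) = 0.387144; V(3,+0) = 0.000000; V(3,+1) = 0.000000; V(3,+2) = 0.000000; V(3,+3) = 0.000000
Backward induction: V(k, j) = exp(-r*dt) * [p_u * V(k+1, j+1) + p_m * V(k+1, j) + p_d * V(k+1, j-1)]
  V(2,-2) = exp(-r*dt) * [p_u*0.387144 + p_m*2.118441 + p_d*3.795637] = 2.013281
  V(2,-1) = exp(-r*dt) * [p_u*0.000000 + p_m*0.387144 + p_d*2.118441] = 0.552735
  V(2,+0) = exp(-r*dt) * [p_u*0.000000 + p_m*0.000000 + p_d*0.387144] = 0.053934
  V(2,+1) = exp(-r*dt) * [p_u*0.000000 + p_m*0.000000 + p_d*0.000000] = 0.000000
  V(2,+2) = exp(-r*dt) * [p_u*0.000000 + p_m*0.000000 + p_d*0.000000] = 0.000000
  V(1,-1) = exp(-r*dt) * [p_u*0.053934 + p_m*0.552735 + p_d*2.013281] = 0.658701
  V(1,+0) = exp(-r*dt) * [p_u*0.000000 + p_m*0.053934 + p_d*0.552735] = 0.112891
  V(1,+1) = exp(-r*dt) * [p_u*0.000000 + p_m*0.000000 + p_d*0.053934] = 0.007514
  V(0,+0) = exp(-r*dt) * [p_u*0.007514 + p_m*0.112891 + p_d*0.658701] = 0.168337


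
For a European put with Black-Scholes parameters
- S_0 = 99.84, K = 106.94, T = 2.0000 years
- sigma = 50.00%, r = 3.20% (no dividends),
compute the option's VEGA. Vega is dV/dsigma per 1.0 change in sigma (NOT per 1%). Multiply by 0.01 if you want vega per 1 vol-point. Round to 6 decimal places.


d1 = 0.3469079659; d2 = -0.3601988153
phi(d1) = 0.3756448606; exp(-qT) = 1.0000000000; exp(-rT) = 0.9380049995
Vega = S * exp(-qT) * phi(d1) * sqrt(T) = 99.8400 * 1.0000000000 * 0.3756448606 * 1.4142135624 = 53.039207

Answer: Vega = 53.039207


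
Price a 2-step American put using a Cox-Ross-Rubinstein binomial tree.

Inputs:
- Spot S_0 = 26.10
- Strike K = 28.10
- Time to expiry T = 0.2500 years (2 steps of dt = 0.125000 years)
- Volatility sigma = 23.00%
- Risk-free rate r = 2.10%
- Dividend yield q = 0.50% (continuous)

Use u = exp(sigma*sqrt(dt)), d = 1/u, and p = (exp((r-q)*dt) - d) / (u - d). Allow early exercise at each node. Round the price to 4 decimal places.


Answer: Price = V(0,0) = 2.5435

Derivation:
dt = T/N = 0.125000
u = exp(sigma*sqrt(dt)) = 1.084715; d = 1/u = 0.921901
p = (exp((r-q)*dt) - d) / (u - d) = 0.491978
Discount per step: exp(-r*dt) = 0.997378
Stock lattice S(k, i) with i counting down-moves:
  k=0: S(0,0) = 26.1000
  k=1: S(1,0) = 28.3111; S(1,1) = 24.0616
  k=2: S(2,0) = 30.7094; S(2,1) = 26.1000; S(2,2) = 22.1824
Terminal payoffs V(N, i) = max(K - S_T, 0):
  V(2,0) = 0.000000; V(2,1) = 2.000000; V(2,2) = 5.917565
Backward induction: V(k, i) = exp(-r*dt) * [p * V(k+1, i) + (1-p) * V(k+1, i+1)]; then take max(V_cont, immediate exercise) for American.
  V(1,0) = exp(-r*dt) * [p*0.000000 + (1-p)*2.000000] = 1.013380; exercise = 0.000000; V(1,0) = max -> 1.013380
  V(1,1) = exp(-r*dt) * [p*2.000000 + (1-p)*5.917565] = 3.979748; exercise = 4.038380; V(1,1) = max -> 4.038380
  V(0,0) = exp(-r*dt) * [p*1.013380 + (1-p)*4.038380] = 2.543461; exercise = 2.000000; V(0,0) = max -> 2.543461


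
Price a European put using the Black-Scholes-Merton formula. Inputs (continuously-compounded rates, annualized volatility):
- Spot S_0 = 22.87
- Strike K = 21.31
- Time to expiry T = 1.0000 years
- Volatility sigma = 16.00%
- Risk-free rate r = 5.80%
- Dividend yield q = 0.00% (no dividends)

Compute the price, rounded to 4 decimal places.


Answer: Price = 0.4087

Derivation:
d1 = (ln(S/K) + (r - q + 0.5*sigma^2) * T) / (sigma * sqrt(T)) = 0.88405976
d2 = d1 - sigma * sqrt(T) = 0.72405976
exp(-rT) = 0.94364995; exp(-qT) = 1.00000000
P = K * exp(-rT) * N(-d2) - S_0 * exp(-qT) * N(-d1)
N(-d1) = 0.18833198; N(-d2) = 0.23451452
P = 21.3100 * 0.94364995 * 0.23451452 - 22.8700 * 1.00000000 * 0.18833198 = 0.4087


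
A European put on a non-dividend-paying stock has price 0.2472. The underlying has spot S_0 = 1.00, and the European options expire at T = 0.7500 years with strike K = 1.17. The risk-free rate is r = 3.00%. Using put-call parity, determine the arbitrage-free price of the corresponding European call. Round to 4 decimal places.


Answer: Call price = 0.1032

Derivation:
Put-call parity: C - P = S_0 * exp(-qT) - K * exp(-rT).
S_0 * exp(-qT) = 1.0000 * 1.00000000 = 1.00000000
K * exp(-rT) = 1.1700 * 0.97775124 = 1.14396895
C = P + S*exp(-qT) - K*exp(-rT)
C = 0.2472 + 1.00000000 - 1.14396895 = 0.1032


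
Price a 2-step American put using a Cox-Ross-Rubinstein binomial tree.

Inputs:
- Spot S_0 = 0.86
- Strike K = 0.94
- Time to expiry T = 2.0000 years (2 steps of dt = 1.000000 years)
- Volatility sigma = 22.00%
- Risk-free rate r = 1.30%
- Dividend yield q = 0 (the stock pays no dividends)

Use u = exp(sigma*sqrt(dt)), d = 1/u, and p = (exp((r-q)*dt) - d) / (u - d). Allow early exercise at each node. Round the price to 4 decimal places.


Answer: Price = V(0,0) = 0.1490

Derivation:
dt = T/N = 1.000000
u = exp(sigma*sqrt(dt)) = 1.246077; d = 1/u = 0.802519
p = (exp((r-q)*dt) - d) / (u - d) = 0.474721
Discount per step: exp(-r*dt) = 0.987084
Stock lattice S(k, i) with i counting down-moves:
  k=0: S(0,0) = 0.8600
  k=1: S(1,0) = 1.0716; S(1,1) = 0.6902
  k=2: S(2,0) = 1.3353; S(2,1) = 0.8600; S(2,2) = 0.5539
Terminal payoffs V(N, i) = max(K - S_T, 0):
  V(2,0) = 0.000000; V(2,1) = 0.080000; V(2,2) = 0.386129
Backward induction: V(k, i) = exp(-r*dt) * [p * V(k+1, i) + (1-p) * V(k+1, i+1)]; then take max(V_cont, immediate exercise) for American.
  V(1,0) = exp(-r*dt) * [p*0.000000 + (1-p)*0.080000] = 0.041480; exercise = 0.000000; V(1,0) = max -> 0.041480
  V(1,1) = exp(-r*dt) * [p*0.080000 + (1-p)*0.386129] = 0.237693; exercise = 0.249834; V(1,1) = max -> 0.249834
  V(0,0) = exp(-r*dt) * [p*0.041480 + (1-p)*0.249834] = 0.148974; exercise = 0.080000; V(0,0) = max -> 0.148974


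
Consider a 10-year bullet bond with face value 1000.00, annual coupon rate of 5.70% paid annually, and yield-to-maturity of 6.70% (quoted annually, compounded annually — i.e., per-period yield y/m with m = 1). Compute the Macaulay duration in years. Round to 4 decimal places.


Answer: Macaulay duration = 7.8009 years

Derivation:
Coupon per period c = face * coupon_rate / m = 57.000000
Periods per year m = 1; per-period yield y/m = 0.067000
Number of cashflows N = 10
Cashflows (t years, CF_t, discount factor 1/(1+y/m)^(m*t), PV):
  t = 1.0000: CF_t = 57.000000, DF = 0.937207, PV = 53.420806
  t = 2.0000: CF_t = 57.000000, DF = 0.878357, PV = 50.066360
  t = 3.0000: CF_t = 57.000000, DF = 0.823203, PV = 46.922549
  t = 4.0000: CF_t = 57.000000, DF = 0.771511, PV = 43.976147
  t = 5.0000: CF_t = 57.000000, DF = 0.723066, PV = 41.214758
  t = 6.0000: CF_t = 57.000000, DF = 0.677663, PV = 38.626765
  t = 7.0000: CF_t = 57.000000, DF = 0.635110, PV = 36.201279
  t = 8.0000: CF_t = 57.000000, DF = 0.595230, PV = 33.928097
  t = 9.0000: CF_t = 57.000000, DF = 0.557854, PV = 31.797654
  t = 10.0000: CF_t = 1057.000000, DF = 0.522824, PV = 552.625337
Price P = sum_t PV_t = 928.779754
Macaulay numerator sum_t t * PV_t:
  t * PV_t at t = 1.0000: 53.420806
  t * PV_t at t = 2.0000: 100.132720
  t * PV_t at t = 3.0000: 140.767647
  t * PV_t at t = 4.0000: 175.904589
  t * PV_t at t = 5.0000: 206.073792
  t * PV_t at t = 6.0000: 231.760591
  t * PV_t at t = 7.0000: 253.408956
  t * PV_t at t = 8.0000: 271.424775
  t * PV_t at t = 9.0000: 286.178887
  t * PV_t at t = 10.0000: 5526.253374
Macaulay duration D = (sum_t t * PV_t) / P = 7245.326137 / 928.779754 = 7.800909


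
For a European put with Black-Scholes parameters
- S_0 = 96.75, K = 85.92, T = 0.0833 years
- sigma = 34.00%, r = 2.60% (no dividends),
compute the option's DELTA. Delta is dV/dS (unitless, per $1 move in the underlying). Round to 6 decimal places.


d1 = 1.2808962748; d2 = 1.1827663609
phi(d1) = 0.1756457377; exp(-qT) = 1.0000000000; exp(-rT) = 0.9978365437
N(-d1) = 0.1001150507
Delta = -exp(-qT) * N(-d1) = -1.0000000000 * 0.1001150507 = -0.100115

Answer: Delta = -0.100115


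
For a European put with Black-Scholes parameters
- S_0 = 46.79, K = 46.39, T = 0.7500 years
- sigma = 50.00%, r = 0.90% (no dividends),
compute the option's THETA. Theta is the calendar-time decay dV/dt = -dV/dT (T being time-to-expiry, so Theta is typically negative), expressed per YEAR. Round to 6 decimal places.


d1 = 0.2519223700; d2 = -0.1810903319
phi(d1) = 0.3864816175; exp(-qT) = 1.0000000000; exp(-rT) = 0.9932727301
Theta = -S*exp(-qT)*phi(d1)*sigma/(2*sqrt(T)) + r*K*exp(-rT)*N(-d2) - q*S*exp(-qT)*N(-d1)
N(-d1) = 0.4005505342; N(-d2) = 0.5718516634; sqrt(T) = 0.8660254038
Term 1 = -46.7900 * 1.0000000000 * 0.3864816175 * 0.5000 / (2 * 0.8660254038) = -5.2202495456
Term 2 = 0.0090 * 46.3900 * 0.9932727301 * 0.5718516634 = 0.2371476268
Term 3 = 0 (no dividend yield, q = 0)
Theta = -5.2202495456 + (0.2371476268) + (0.0000000000) = -4.983102

Answer: Theta = -4.983102


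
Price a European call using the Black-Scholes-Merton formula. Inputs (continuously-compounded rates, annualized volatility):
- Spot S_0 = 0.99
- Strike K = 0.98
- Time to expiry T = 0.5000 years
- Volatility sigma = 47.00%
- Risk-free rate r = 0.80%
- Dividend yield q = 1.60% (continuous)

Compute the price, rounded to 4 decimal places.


Answer: Price = 0.1323

Derivation:
d1 = (ln(S/K) + (r - q + 0.5*sigma^2) * T) / (sigma * sqrt(T)) = 0.18468236
d2 = d1 - sigma * sqrt(T) = -0.14765782
exp(-rT) = 0.99600799; exp(-qT) = 0.99203191
C = S_0 * exp(-qT) * N(d1) - K * exp(-rT) * N(d2)
N(d1) = 0.57326091; N(d2) = 0.44130641
C = 0.9900 * 0.99203191 * 0.57326091 - 0.9800 * 0.99600799 * 0.44130641 = 0.1323


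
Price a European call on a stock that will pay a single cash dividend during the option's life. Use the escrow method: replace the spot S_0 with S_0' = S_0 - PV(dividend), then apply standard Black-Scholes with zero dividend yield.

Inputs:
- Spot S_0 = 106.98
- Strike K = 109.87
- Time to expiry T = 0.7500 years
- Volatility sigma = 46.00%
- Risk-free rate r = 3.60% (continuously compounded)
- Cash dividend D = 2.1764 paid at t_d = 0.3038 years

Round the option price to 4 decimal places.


Answer: Price = 15.6802

Derivation:
PV(D) = D * exp(-r * t_d) = 2.1764 * 0.98912279 = 2.15272684
S_0' = S_0 - PV(D) = 106.9800 - 2.15272684 = 104.82727316
d1 = (ln(S_0'/K) + (r + sigma^2/2)*T) / (sigma*sqrt(T)) = 0.14902196
d2 = d1 - sigma*sqrt(T) = -0.24934973
exp(-rT) = 0.97336124
N(d1) = 0.55923185; N(d2) = 0.40154514
C = S_0' * N(d1) - K * exp(-rT) * N(d2) = 104.82727316 * 0.55923185 - 109.8700 * 0.97336124 * 0.40154514 = 15.6802


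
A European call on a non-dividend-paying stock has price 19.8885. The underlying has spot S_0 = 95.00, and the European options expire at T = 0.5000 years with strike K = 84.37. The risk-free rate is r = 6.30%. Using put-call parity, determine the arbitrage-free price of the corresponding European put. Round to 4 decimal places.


Put-call parity: C - P = S_0 * exp(-qT) - K * exp(-rT).
S_0 * exp(-qT) = 95.0000 * 1.00000000 = 95.00000000
K * exp(-rT) = 84.3700 * 0.96899096 = 81.75376700
P = C - S*exp(-qT) + K*exp(-rT)
P = 19.8885 - 95.00000000 + 81.75376700 = 6.6423

Answer: Put price = 6.6423


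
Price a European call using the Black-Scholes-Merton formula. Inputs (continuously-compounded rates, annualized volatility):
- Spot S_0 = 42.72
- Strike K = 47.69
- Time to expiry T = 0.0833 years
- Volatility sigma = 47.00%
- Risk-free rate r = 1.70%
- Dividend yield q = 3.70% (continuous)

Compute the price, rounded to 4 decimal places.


Answer: Price = 0.7033

Derivation:
d1 = (ln(S/K) + (r - q + 0.5*sigma^2) * T) / (sigma * sqrt(T)) = -0.75576793
d2 = d1 - sigma * sqrt(T) = -0.89141811
exp(-rT) = 0.99858490; exp(-qT) = 0.99692264
C = S_0 * exp(-qT) * N(d1) - K * exp(-rT) * N(d2)
N(d1) = 0.22489417; N(d2) = 0.18635245
C = 42.7200 * 0.99692264 * 0.22489417 - 47.6900 * 0.99858490 * 0.18635245 = 0.7033


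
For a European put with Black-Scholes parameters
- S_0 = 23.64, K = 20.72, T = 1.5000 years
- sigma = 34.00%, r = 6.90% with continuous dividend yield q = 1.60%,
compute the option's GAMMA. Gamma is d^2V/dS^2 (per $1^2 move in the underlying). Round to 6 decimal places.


d1 = 0.7157331585; d2 = 0.2993199022
phi(d1) = 0.3087956616; exp(-qT) = 0.9762857098; exp(-rT) = 0.9016760227
Gamma = exp(-qT) * phi(d1) / (S * sigma * sqrt(T)) = 0.9762857098 * 0.3087956616 / (23.6400 * 0.3400 * 1.2247448714) = 0.030625

Answer: Gamma = 0.030625


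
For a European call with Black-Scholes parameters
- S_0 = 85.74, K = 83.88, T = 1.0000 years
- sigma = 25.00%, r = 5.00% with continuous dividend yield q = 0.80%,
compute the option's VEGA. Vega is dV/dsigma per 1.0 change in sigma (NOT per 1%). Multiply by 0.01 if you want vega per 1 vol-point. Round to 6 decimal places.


d1 = 0.3807290205; d2 = 0.1307290205
phi(d1) = 0.3710509751; exp(-qT) = 0.9920319148; exp(-rT) = 0.9512294245
Vega = S * exp(-qT) * phi(d1) * sqrt(T) = 85.7400 * 0.9920319148 * 0.3710509751 * 1.0000000000 = 31.560415

Answer: Vega = 31.560415


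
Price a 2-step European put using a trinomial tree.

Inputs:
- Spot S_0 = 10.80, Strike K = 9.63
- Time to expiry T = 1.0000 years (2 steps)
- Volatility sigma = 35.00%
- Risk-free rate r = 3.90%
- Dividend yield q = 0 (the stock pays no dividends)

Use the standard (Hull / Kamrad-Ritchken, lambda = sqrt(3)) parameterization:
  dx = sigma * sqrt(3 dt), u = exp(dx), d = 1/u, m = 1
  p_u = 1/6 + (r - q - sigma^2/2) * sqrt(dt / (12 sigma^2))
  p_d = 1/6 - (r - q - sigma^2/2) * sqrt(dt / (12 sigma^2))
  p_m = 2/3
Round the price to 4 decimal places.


dt = T/N = 0.500000; dx = sigma*sqrt(3*dt) = 0.428661
u = exp(dx) = 1.535200; d = 1/u = 0.651381
p_u = 0.153690, p_m = 0.666667, p_d = 0.179643
Discount per step: exp(-r*dt) = 0.980689
Stock lattice S(k, j) with j the centered position index:
  k=0: S(0,+0) = 10.8000
  k=1: S(1,-1) = 7.0349; S(1,+0) = 10.8000; S(1,+1) = 16.5802
  k=2: S(2,-2) = 4.5824; S(2,-1) = 7.0349; S(2,+0) = 10.8000; S(2,+1) = 16.5802; S(2,+2) = 25.4539
Terminal payoffs V(N, j) = max(K - S_T, 0):
  V(2,-2) = 5.047592; V(2,-1) = 2.595086; V(2,+0) = 0.000000; V(2,+1) = 0.000000; V(2,+2) = 0.000000
Backward induction: V(k, j) = exp(-r*dt) * [p_u * V(k+1, j+1) + p_m * V(k+1, j) + p_d * V(k+1, j-1)]
  V(1,-1) = exp(-r*dt) * [p_u*0.000000 + p_m*2.595086 + p_d*5.047592] = 2.585903
  V(1,+0) = exp(-r*dt) * [p_u*0.000000 + p_m*0.000000 + p_d*2.595086] = 0.457187
  V(1,+1) = exp(-r*dt) * [p_u*0.000000 + p_m*0.000000 + p_d*0.000000] = 0.000000
  V(0,+0) = exp(-r*dt) * [p_u*0.000000 + p_m*0.457187 + p_d*2.585903] = 0.754474

Answer: Price = V(0,0) = 0.7545


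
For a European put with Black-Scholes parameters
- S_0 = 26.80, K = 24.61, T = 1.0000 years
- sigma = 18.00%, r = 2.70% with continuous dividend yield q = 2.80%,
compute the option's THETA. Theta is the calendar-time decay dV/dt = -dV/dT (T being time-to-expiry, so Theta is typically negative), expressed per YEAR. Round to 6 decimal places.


Answer: Theta = -0.783092

Derivation:
d1 = 0.5580501284; d2 = 0.3780501284
phi(d1) = 0.3414177405; exp(-qT) = 0.9723883668; exp(-rT) = 0.9733612415
Theta = -S*exp(-qT)*phi(d1)*sigma/(2*sqrt(T)) + r*K*exp(-rT)*N(-d2) - q*S*exp(-qT)*N(-d1)
N(-d1) = 0.2884050771; N(-d2) = 0.3526966777; sqrt(T) = 1.0000000000
Term 1 = -26.8000 * 0.9723883668 * 0.3414177405 * 0.1800 / (2 * 1.0000000000) = -0.8007614215
Term 2 = 0.0270 * 24.6100 * 0.9733612415 * 0.3526966777 = 0.2281133989
Term 3 = -0.0280 * 26.8000 * 0.9723883668 * 0.2884050771 = -0.2104434831
Theta = -0.8007614215 + (0.2281133989) + (-0.2104434831) = -0.783092


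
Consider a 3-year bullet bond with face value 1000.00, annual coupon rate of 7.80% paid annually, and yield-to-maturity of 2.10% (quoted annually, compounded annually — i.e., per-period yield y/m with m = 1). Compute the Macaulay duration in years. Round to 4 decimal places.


Answer: Macaulay duration = 2.8045 years

Derivation:
Coupon per period c = face * coupon_rate / m = 78.000000
Periods per year m = 1; per-period yield y/m = 0.021000
Number of cashflows N = 3
Cashflows (t years, CF_t, discount factor 1/(1+y/m)^(m*t), PV):
  t = 1.0000: CF_t = 78.000000, DF = 0.979432, PV = 76.395690
  t = 2.0000: CF_t = 78.000000, DF = 0.959287, PV = 74.824379
  t = 3.0000: CF_t = 1078.000000, DF = 0.939556, PV = 1012.841609
Price P = sum_t PV_t = 1164.061678
Macaulay numerator sum_t t * PV_t:
  t * PV_t at t = 1.0000: 76.395690
  t * PV_t at t = 2.0000: 149.648757
  t * PV_t at t = 3.0000: 3038.524828
Macaulay duration D = (sum_t t * PV_t) / P = 3264.569275 / 1164.061678 = 2.804464


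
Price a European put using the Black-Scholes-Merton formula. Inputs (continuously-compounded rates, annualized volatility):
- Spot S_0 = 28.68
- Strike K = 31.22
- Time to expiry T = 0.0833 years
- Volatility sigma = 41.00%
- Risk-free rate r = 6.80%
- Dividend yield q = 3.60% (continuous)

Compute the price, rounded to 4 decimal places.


Answer: Price = 2.9574

Derivation:
d1 = (ln(S/K) + (r - q + 0.5*sigma^2) * T) / (sigma * sqrt(T)) = -0.63542588
d2 = d1 - sigma * sqrt(T) = -0.75375901
exp(-rT) = 0.99435161; exp(-qT) = 0.99700569
P = K * exp(-rT) * N(-d2) - S_0 * exp(-qT) * N(-d1)
N(-d1) = 0.73742465; N(-d2) = 0.77450303
P = 31.2200 * 0.99435161 * 0.77450303 - 28.6800 * 0.99700569 * 0.73742465 = 2.9574


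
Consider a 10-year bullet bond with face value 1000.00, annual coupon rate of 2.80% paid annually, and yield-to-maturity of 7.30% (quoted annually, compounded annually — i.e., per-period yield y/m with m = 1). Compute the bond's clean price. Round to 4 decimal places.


Coupon per period c = face * coupon_rate / m = 28.000000
Periods per year m = 1; per-period yield y/m = 0.073000
Number of cashflows N = 10
Cashflows (t years, CF_t, discount factor 1/(1+y/m)^(m*t), PV):
  t = 1.0000: CF_t = 28.000000, DF = 0.931966, PV = 26.095061
  t = 2.0000: CF_t = 28.000000, DF = 0.868561, PV = 24.319721
  t = 3.0000: CF_t = 28.000000, DF = 0.809470, PV = 22.665164
  t = 4.0000: CF_t = 28.000000, DF = 0.754399, PV = 21.123172
  t = 5.0000: CF_t = 28.000000, DF = 0.703075, PV = 19.686088
  t = 6.0000: CF_t = 28.000000, DF = 0.655242, PV = 18.346774
  t = 7.0000: CF_t = 28.000000, DF = 0.610663, PV = 17.098577
  t = 8.0000: CF_t = 28.000000, DF = 0.569118, PV = 15.935300
  t = 9.0000: CF_t = 28.000000, DF = 0.530399, PV = 14.851165
  t = 10.0000: CF_t = 1028.000000, DF = 0.494314, PV = 508.154639
Price P = sum_t PV_t = 688.275662

Answer: Price = 688.2757


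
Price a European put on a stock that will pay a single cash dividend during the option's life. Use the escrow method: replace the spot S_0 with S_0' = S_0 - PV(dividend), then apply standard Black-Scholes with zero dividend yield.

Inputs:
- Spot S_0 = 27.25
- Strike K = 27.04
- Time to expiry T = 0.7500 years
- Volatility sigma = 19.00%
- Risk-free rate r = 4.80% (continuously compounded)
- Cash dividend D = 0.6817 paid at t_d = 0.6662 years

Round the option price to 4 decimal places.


PV(D) = D * exp(-r * t_d) = 0.6817 * 0.96852828 = 0.66024573
S_0' = S_0 - PV(D) = 27.2500 - 0.66024573 = 26.58975427
d1 = (ln(S_0'/K) + (r + sigma^2/2)*T) / (sigma*sqrt(T)) = 0.19901089
d2 = d1 - sigma*sqrt(T) = 0.03446607
exp(-rT) = 0.96464029
N(-d1) = 0.42112711; N(-d2) = 0.48625275
P = K * exp(-rT) * N(-d2) - S_0' * N(-d1) = 27.0400 * 0.96464029 * 0.48625275 - 26.58975427 * 0.42112711 = 1.4857

Answer: Price = 1.4857


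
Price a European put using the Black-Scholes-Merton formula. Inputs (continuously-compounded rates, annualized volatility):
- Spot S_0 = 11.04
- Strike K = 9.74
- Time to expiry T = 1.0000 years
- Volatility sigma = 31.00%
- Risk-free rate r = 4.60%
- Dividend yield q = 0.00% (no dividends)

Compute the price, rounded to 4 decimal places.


Answer: Price = 0.5684

Derivation:
d1 = (ln(S/K) + (r - q + 0.5*sigma^2) * T) / (sigma * sqrt(T)) = 0.70752878
d2 = d1 - sigma * sqrt(T) = 0.39752878
exp(-rT) = 0.95504196; exp(-qT) = 1.00000000
P = K * exp(-rT) * N(-d2) - S_0 * exp(-qT) * N(-d1)
N(-d1) = 0.23961897; N(-d2) = 0.34548878
P = 9.7400 * 0.95504196 * 0.34548878 - 11.0400 * 1.00000000 * 0.23961897 = 0.5684


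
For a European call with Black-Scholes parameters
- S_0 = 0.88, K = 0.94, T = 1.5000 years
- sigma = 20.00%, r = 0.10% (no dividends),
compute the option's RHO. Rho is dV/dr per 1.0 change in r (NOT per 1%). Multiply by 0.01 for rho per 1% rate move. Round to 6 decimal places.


d1 = -0.1406740644; d2 = -0.3856230387
phi(d1) = 0.3950143722; exp(-qT) = 1.0000000000; exp(-rT) = 0.9985011244
N(d2) = 0.3498879341
Rho = K*T*exp(-rT)*N(d2) = 0.9400 * 1.5000 * 0.9985011244 * 0.3498879341 = 0.492603

Answer: Rho = 0.492603


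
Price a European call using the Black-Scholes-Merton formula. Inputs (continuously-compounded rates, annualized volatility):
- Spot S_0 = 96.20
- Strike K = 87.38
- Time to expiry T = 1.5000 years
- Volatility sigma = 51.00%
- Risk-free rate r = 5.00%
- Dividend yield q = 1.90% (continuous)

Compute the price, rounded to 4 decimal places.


d1 = (ln(S/K) + (r - q + 0.5*sigma^2) * T) / (sigma * sqrt(T)) = 0.54070955
d2 = d1 - sigma * sqrt(T) = -0.08391034
exp(-rT) = 0.92774349; exp(-qT) = 0.97190229
C = S_0 * exp(-qT) * N(d1) - K * exp(-rT) * N(d2)
N(d1) = 0.70564610; N(d2) = 0.46656386
C = 96.2000 * 0.97190229 * 0.70564610 - 87.3800 * 0.92774349 * 0.46656386 = 28.1532

Answer: Price = 28.1532
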